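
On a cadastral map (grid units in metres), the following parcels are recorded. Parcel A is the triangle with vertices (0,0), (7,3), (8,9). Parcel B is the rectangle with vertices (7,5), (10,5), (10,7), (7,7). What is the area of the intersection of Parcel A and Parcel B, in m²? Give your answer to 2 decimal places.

1.00

The intersection is the polygon with vertices (7.333,5), (7,5), (7,7), (7.667,7).
By the shoelace formula its area is 1.00.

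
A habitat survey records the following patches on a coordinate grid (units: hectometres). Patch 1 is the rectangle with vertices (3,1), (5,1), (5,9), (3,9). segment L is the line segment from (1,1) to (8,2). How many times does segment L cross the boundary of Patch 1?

The segment meets the boundary at (5,1.571), (3,1.286).

2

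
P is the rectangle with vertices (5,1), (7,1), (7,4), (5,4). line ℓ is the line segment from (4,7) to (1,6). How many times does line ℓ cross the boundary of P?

The segment lies entirely outside P and never meets its boundary.

0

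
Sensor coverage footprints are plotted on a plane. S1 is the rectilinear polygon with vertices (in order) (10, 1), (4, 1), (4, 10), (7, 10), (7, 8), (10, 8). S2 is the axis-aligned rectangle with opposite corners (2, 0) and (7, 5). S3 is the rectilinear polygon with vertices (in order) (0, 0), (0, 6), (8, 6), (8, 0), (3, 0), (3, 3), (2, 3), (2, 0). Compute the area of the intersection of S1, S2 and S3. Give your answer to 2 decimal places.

12.00

The intersection is the polygon with vertices (4,5), (7,5), (7,1), (4,1).
By the shoelace formula its area is 12.00.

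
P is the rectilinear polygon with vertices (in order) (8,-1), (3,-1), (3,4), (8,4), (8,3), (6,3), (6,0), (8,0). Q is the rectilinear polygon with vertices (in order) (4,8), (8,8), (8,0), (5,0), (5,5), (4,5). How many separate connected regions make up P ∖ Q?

P ∖ Q is a single connected region.

1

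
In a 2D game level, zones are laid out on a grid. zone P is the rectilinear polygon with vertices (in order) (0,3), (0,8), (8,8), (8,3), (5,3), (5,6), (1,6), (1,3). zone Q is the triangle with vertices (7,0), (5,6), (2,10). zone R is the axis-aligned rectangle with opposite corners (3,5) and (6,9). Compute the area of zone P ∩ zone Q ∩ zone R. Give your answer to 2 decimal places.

1.67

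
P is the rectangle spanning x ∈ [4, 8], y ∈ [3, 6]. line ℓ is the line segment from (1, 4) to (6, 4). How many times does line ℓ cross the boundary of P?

1

The segment meets the boundary at (4,4).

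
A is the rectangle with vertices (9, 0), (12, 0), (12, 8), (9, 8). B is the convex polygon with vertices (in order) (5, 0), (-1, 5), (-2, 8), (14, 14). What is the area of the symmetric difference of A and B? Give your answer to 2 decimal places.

|A| = 24, |B| = 91.5, |A∩B| = 1.0159.
|A △ B| = |A| + |B| − 2·|A∩B| = 24 + 91.5 − 2.0317 = 113.47.

113.47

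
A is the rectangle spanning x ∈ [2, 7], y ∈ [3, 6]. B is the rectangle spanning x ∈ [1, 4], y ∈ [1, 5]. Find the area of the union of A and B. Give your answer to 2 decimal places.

By inclusion–exclusion:
Individual areas: |A| = 15, |B| = 12.
|A∩B|: x∈[2,4], y∈[3,5] → 2·2 = 4.
|A ∪ B| = 27 − 4 = 23.00.

23.00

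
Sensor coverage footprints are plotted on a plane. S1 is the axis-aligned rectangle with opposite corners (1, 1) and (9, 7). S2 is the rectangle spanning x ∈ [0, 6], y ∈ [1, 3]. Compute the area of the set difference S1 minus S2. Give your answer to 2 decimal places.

|S1∩S2|: x∈[1,6], y∈[1,3] → 5·2 = 10.
|S1| = 48.
|S1 ∖ S2| = |S1| − |S1∩S2| = 48 − 10 = 38.00.

38.00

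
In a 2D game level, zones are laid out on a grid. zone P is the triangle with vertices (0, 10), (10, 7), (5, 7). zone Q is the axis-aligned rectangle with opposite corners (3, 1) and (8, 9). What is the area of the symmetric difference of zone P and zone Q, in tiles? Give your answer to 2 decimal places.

36.43

|zone P| = 7.5, |zone Q| = 40, |zone P∩zone Q| = 5.5333.
|zone P △ zone Q| = |zone P| + |zone Q| − 2·|zone P∩zone Q| = 7.5 + 40 − 11.0667 = 36.43.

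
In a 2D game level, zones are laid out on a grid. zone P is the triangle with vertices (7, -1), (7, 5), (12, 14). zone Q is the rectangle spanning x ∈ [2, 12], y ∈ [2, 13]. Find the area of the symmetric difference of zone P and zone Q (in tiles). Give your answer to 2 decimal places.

98.22

|zone P| = 15, |zone Q| = 110, |zone P∩zone Q| = 13.3889.
|zone P △ zone Q| = |zone P| + |zone Q| − 2·|zone P∩zone Q| = 15 + 110 − 26.7778 = 98.22.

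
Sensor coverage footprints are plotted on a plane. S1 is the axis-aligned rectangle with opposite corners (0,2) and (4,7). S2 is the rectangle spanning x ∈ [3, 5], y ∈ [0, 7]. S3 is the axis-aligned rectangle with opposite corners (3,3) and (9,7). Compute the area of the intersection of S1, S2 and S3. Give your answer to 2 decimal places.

The intersection is the polygon with vertices (3,7), (4,7), (4,3), (3,3).
By the shoelace formula its area is 4.00.

4.00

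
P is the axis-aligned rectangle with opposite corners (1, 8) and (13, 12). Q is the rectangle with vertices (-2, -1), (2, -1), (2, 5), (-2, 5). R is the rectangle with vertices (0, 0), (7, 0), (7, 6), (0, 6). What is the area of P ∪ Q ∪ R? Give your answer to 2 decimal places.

104.00

By inclusion–exclusion:
Individual areas: |P| = 48, |Q| = 24, |R| = 42.
|P∩Q| = 0 (no overlap).
|P∩R| = 0 (no overlap).
|Q∩R|: x∈[0,2], y∈[0,5] → 2·5 = 10.
|P∩Q∩R| = 0.
|P ∪ Q ∪ R| = 114 − 10 + 0 = 104.00.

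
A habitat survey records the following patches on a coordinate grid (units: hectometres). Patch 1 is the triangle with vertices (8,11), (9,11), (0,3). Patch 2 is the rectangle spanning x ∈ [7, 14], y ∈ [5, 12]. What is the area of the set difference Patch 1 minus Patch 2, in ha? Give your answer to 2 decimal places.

|Patch 1| = 4, |Patch 1∩Patch 2| = 1.2778.
|Patch 1 ∖ Patch 2| = |Patch 1| − |Patch 1∩Patch 2| = 4 − 1.2778 = 2.72.

2.72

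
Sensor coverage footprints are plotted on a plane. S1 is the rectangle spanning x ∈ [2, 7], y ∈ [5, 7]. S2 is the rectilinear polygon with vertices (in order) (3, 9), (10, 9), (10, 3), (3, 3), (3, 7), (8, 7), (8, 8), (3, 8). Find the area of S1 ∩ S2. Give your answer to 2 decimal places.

The intersection is the polygon with vertices (7,5), (3,5), (3,7), (7,7).
By the shoelace formula its area is 8.00.

8.00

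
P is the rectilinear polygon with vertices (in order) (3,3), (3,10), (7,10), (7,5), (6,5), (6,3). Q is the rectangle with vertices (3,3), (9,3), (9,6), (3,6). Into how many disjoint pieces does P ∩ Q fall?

1

P ∩ Q is a single connected region.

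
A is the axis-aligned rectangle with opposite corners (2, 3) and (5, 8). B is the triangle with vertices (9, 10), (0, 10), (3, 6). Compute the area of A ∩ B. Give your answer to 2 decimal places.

4.00

The intersection is the polygon with vertices (2,8), (5,8), (5,7.333), (3,6), (2,7.333).
By the shoelace formula its area is 4.00.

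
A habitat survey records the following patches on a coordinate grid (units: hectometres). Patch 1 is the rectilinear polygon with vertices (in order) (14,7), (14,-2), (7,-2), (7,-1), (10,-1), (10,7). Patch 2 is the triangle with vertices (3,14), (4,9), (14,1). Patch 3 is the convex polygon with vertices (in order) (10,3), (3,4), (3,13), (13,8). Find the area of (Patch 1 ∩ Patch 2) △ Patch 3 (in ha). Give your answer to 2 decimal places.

65.03

|Patch 1 ∩ Patch 2| = 3.0545.
|(Patch 1 ∩ Patch 2) ∩ Patch 3| = 1.0137.
|(Patch 1 ∩ Patch 2) △ Patch 3| = 3.0545 + 64 − 2.0274 = 65.03.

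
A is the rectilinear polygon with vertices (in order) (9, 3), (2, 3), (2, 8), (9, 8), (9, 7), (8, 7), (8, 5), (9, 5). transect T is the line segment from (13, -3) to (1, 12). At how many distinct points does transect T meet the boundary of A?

2

The segment meets the boundary at (4.2,8), (8.2,3).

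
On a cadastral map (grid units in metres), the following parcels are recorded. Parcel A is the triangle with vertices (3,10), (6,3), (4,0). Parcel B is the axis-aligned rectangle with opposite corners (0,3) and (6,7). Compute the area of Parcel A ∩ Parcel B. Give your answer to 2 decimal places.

The intersection is the polygon with vertices (6,3), (3.7,3), (3.3,7), (4.286,7).
By the shoelace formula its area is 6.57.

6.57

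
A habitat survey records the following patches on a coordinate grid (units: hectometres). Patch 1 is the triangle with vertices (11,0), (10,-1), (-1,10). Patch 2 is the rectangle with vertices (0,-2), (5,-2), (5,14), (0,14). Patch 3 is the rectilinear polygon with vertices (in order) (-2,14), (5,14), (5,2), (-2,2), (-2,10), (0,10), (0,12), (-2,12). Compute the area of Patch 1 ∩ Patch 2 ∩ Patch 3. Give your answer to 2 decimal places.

The intersection is the polygon with vertices (0,9.167), (5,5), (5,4), (0,9).
By the shoelace formula its area is 2.92.

2.92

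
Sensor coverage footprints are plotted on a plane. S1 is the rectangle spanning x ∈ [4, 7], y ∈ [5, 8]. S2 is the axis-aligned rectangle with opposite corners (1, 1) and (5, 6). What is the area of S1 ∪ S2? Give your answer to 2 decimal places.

28.00

By inclusion–exclusion:
Individual areas: |S1| = 9, |S2| = 20.
|S1∩S2|: x∈[4,5], y∈[5,6] → 1·1 = 1.
|S1 ∪ S2| = 29 − 1 = 28.00.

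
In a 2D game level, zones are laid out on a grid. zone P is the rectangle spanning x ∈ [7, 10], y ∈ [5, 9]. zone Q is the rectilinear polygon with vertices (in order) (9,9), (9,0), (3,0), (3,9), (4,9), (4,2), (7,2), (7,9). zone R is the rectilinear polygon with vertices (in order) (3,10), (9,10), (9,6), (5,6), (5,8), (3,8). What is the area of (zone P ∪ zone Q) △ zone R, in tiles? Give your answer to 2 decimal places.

|zone P ∪ zone Q| = 37.
|(zone P ∪ zone Q) ∩ zone R| = 7.
|(zone P ∪ zone Q) △ zone R| = 37 + 20 − 14 = 43.00.

43.00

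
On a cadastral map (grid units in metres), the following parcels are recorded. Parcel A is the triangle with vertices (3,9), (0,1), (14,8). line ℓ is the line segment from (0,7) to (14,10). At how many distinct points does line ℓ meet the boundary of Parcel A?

The segment meets the boundary at (7.447,8.596), (2.447,7.524).

2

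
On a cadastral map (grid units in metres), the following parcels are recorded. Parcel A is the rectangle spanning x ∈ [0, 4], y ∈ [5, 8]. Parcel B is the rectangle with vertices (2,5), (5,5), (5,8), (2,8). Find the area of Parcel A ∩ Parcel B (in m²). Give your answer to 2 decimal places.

|Parcel A∩Parcel B|: x∈[2,4], y∈[5,8] → 2·3 = 6.

6.00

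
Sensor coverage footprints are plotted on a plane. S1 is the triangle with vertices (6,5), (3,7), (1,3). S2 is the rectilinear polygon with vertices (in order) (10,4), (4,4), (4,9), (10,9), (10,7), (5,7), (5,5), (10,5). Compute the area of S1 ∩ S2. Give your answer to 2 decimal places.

The intersection is the polygon with vertices (5,5.667), (5,5), (6,5), (4,4.2), (4,6.333).
By the shoelace formula its area is 1.80.

1.80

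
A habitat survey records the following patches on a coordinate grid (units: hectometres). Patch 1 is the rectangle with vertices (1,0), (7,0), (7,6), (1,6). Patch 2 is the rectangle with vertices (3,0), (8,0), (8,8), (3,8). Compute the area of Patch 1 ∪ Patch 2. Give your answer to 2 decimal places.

52.00

By inclusion–exclusion:
Individual areas: |Patch 1| = 36, |Patch 2| = 40.
|Patch 1∩Patch 2|: x∈[3,7], y∈[0,6] → 4·6 = 24.
|Patch 1 ∪ Patch 2| = 76 − 24 = 52.00.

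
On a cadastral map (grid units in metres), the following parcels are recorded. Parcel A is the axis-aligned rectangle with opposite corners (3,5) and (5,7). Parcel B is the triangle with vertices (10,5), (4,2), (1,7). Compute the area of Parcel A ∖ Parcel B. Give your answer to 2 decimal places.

|Parcel A| = 4, |Parcel A∩Parcel B| = 2.6667.
|Parcel A ∖ Parcel B| = |Parcel A| − |Parcel A∩Parcel B| = 4 − 2.6667 = 1.33.

1.33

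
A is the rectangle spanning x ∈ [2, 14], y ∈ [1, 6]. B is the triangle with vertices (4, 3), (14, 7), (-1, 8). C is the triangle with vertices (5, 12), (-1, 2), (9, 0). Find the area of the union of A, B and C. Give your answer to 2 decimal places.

By inclusion–exclusion:
Individual areas: |A| = 60, |B| = 35, |C| = 56.
|A∩B| = 15.25.
|A∩C| = 28.7667.
|B∩C| = 20.0419.
|A∩B∩C| = 11.6765.
|A ∪ B ∪ C| = 151 − 64.0585 + 11.6765 = 98.62.

98.62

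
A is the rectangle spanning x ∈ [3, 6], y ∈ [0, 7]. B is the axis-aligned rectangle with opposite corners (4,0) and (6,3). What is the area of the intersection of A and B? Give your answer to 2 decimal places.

|A∩B|: x∈[4,6], y∈[0,3] → 2·3 = 6.

6.00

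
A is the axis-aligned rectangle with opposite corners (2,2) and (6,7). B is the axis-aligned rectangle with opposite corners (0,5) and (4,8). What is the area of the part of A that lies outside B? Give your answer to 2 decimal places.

|A∩B|: x∈[2,4], y∈[5,7] → 2·2 = 4.
|A| = 20.
|A ∖ B| = |A| − |A∩B| = 20 − 4 = 16.00.

16.00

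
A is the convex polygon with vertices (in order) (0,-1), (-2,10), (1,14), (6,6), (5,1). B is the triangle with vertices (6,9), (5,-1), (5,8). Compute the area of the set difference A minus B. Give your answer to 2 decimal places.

70.71

|A| = 73.5, |A∩B| = 2.7879.
|A ∖ B| = |A| − |A∩B| = 73.5 − 2.7879 = 70.71.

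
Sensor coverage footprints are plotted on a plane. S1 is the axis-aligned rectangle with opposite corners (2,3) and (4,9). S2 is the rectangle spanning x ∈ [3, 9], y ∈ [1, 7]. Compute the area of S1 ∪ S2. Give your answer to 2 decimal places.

44.00

By inclusion–exclusion:
Individual areas: |S1| = 12, |S2| = 36.
|S1∩S2|: x∈[3,4], y∈[3,7] → 1·4 = 4.
|S1 ∪ S2| = 48 − 4 = 44.00.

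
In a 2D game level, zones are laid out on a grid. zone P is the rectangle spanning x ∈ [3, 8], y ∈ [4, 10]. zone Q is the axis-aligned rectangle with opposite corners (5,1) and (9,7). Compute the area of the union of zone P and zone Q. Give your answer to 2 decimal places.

45.00

By inclusion–exclusion:
Individual areas: |zone P| = 30, |zone Q| = 24.
|zone P∩zone Q|: x∈[5,8], y∈[4,7] → 3·3 = 9.
|zone P ∪ zone Q| = 54 − 9 = 45.00.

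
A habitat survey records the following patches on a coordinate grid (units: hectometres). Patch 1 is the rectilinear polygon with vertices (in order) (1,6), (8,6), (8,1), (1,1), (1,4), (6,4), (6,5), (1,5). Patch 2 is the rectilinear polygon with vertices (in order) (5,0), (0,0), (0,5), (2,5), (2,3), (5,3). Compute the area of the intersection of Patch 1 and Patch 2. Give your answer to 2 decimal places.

9.00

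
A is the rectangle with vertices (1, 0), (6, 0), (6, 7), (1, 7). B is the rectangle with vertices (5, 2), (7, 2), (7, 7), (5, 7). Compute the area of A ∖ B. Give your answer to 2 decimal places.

30.00

|A∩B|: x∈[5,6], y∈[2,7] → 1·5 = 5.
|A| = 35.
|A ∖ B| = |A| − |A∩B| = 35 − 5 = 30.00.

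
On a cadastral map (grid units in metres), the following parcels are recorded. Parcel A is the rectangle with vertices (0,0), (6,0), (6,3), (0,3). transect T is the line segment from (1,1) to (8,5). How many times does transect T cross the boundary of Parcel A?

The segment meets the boundary at (4.5,3).

1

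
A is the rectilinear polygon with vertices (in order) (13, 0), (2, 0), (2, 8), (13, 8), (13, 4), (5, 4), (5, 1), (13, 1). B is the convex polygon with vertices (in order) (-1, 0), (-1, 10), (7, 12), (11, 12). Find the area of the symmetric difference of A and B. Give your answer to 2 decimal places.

103.00

|A| = 64, |B| = 64, |A∩B| = 12.5.
|A △ B| = |A| + |B| − 2·|A∩B| = 64 + 64 − 25 = 103.00.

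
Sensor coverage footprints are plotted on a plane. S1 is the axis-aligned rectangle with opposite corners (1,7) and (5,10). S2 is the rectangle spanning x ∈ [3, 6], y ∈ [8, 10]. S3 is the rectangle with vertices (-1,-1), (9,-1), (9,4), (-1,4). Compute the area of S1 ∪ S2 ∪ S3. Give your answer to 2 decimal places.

By inclusion–exclusion:
Individual areas: |S1| = 12, |S2| = 6, |S3| = 50.
|S1∩S2|: x∈[3,5], y∈[8,10] → 2·2 = 4.
|S1∩S3| = 0 (no overlap).
|S2∩S3| = 0 (no overlap).
|S1∩S2∩S3| = 0.
|S1 ∪ S2 ∪ S3| = 68 − 4 + 0 = 64.00.

64.00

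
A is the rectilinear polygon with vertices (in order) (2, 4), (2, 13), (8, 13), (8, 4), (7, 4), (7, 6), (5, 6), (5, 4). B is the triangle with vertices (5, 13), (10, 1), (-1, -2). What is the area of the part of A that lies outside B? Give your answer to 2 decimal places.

|A| = 50, |A∩B| = 27.95.
|A ∖ B| = |A| − |A∩B| = 50 − 27.95 = 22.05.

22.05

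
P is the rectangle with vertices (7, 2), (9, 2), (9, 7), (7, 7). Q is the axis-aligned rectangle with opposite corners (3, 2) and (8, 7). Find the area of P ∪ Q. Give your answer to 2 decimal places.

By inclusion–exclusion:
Individual areas: |P| = 10, |Q| = 25.
|P∩Q|: x∈[7,8], y∈[2,7] → 1·5 = 5.
|P ∪ Q| = 35 − 5 = 30.00.

30.00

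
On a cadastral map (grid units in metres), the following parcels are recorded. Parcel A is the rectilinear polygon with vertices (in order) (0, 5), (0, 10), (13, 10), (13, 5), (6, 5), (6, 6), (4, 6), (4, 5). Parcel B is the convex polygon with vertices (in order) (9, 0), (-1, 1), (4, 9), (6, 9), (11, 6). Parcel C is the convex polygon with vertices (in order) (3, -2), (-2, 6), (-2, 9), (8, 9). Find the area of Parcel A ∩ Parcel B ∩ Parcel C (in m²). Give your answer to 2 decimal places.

14.42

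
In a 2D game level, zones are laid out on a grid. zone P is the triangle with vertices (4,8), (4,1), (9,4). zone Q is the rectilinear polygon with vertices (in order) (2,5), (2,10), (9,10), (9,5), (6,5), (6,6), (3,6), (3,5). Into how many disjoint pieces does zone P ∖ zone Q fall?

zone P ∖ zone Q is a single connected region.

1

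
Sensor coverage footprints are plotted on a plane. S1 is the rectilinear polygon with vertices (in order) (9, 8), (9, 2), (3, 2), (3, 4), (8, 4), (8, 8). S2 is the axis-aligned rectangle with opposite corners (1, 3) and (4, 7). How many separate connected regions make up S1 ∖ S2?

S1 ∖ S2 is a single connected region.

1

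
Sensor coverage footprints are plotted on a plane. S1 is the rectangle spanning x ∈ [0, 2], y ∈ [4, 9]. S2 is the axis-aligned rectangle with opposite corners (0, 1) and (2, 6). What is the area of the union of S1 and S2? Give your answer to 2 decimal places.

16.00

By inclusion–exclusion:
Individual areas: |S1| = 10, |S2| = 10.
|S1∩S2|: x∈[0,2], y∈[4,6] → 2·2 = 4.
|S1 ∪ S2| = 20 − 4 = 16.00.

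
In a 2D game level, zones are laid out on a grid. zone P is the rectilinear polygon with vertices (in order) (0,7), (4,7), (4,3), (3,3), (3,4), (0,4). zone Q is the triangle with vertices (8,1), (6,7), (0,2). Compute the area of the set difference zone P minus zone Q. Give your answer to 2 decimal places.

|zone P| = 13, |zone P∩zone Q| = 2.0667.
|zone P ∖ zone Q| = |zone P| − |zone P∩zone Q| = 13 − 2.0667 = 10.93.

10.93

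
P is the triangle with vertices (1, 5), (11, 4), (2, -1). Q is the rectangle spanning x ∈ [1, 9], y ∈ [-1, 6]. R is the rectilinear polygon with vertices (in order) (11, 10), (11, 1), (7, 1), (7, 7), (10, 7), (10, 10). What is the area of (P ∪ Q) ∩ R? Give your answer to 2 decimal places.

The region (P ∪ Q) ∩ R is the polygon with vertices (9,2.889), (9,1), (7,1), (7,6), (9,6), (9,4.2), (11,4).
By the shoelace formula its area is 11.31.

11.31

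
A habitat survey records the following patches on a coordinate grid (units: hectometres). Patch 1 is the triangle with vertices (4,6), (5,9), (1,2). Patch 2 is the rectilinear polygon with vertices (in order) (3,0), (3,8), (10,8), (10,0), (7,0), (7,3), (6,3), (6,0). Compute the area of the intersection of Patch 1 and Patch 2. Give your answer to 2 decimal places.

The intersection is the polygon with vertices (4,6), (3,4.667), (3,5.5), (4.429,8), (4.667,8).
By the shoelace formula its area is 1.55.

1.55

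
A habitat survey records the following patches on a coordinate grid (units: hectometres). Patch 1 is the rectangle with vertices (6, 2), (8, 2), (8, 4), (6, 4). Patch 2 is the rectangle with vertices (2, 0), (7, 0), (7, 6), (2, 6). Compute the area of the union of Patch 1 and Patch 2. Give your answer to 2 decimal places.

32.00

By inclusion–exclusion:
Individual areas: |Patch 1| = 4, |Patch 2| = 30.
|Patch 1∩Patch 2|: x∈[6,7], y∈[2,4] → 1·2 = 2.
|Patch 1 ∪ Patch 2| = 34 − 2 = 32.00.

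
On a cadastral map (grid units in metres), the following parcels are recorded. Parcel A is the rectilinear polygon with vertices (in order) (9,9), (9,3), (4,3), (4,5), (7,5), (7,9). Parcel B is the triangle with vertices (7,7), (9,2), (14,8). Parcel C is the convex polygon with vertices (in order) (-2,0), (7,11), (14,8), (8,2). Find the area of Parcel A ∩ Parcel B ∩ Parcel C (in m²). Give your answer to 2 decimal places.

The intersection is the polygon with vertices (8.6,3), (7,7), (9,7.286), (9,3).
By the shoelace formula its area is 5.09.

5.09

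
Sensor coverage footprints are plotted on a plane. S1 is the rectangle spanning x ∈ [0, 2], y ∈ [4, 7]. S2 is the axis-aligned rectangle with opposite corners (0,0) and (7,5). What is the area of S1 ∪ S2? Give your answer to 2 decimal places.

39.00

By inclusion–exclusion:
Individual areas: |S1| = 6, |S2| = 35.
|S1∩S2|: x∈[0,2], y∈[4,5] → 2·1 = 2.
|S1 ∪ S2| = 41 − 2 = 39.00.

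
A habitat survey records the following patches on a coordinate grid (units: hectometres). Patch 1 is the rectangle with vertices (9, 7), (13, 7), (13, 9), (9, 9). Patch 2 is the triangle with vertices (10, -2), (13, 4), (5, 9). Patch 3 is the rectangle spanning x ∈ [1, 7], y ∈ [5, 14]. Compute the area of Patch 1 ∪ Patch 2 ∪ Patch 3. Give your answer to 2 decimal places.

90.39

By inclusion–exclusion:
Individual areas: |Patch 1| = 8, |Patch 2| = 31.5, |Patch 3| = 54.
|Patch 1∩Patch 2| = 0.
|Patch 1∩Patch 3| = 0 (no overlap).
|Patch 2∩Patch 3| = 3.1136.
|Patch 1∩Patch 2∩Patch 3| = 0.
|Patch 1 ∪ Patch 2 ∪ Patch 3| = 93.5 − 3.1136 + 0 = 90.39.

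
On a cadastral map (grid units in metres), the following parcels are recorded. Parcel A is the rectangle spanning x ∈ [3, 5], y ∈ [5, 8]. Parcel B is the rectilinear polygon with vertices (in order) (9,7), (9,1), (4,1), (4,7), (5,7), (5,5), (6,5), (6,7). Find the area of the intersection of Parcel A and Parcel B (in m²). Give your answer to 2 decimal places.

The intersection is the polygon with vertices (5,5), (4,5), (4,7), (5,7).
By the shoelace formula its area is 2.00.

2.00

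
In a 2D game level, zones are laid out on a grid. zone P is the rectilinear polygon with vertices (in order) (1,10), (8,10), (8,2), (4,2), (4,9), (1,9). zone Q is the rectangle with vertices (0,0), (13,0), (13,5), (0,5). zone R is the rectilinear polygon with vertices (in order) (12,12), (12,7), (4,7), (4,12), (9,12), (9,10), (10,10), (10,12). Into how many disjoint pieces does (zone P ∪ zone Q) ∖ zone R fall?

2

(zone P ∪ zone Q) ∖ zone R splits into 2 disjoint pieces (area 73, area 3).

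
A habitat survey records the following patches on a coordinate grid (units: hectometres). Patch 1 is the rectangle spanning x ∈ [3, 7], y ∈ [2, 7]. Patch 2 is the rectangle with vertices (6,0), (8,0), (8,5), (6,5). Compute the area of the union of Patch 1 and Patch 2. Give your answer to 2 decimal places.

27.00

By inclusion–exclusion:
Individual areas: |Patch 1| = 20, |Patch 2| = 10.
|Patch 1∩Patch 2|: x∈[6,7], y∈[2,5] → 1·3 = 3.
|Patch 1 ∪ Patch 2| = 30 − 3 = 27.00.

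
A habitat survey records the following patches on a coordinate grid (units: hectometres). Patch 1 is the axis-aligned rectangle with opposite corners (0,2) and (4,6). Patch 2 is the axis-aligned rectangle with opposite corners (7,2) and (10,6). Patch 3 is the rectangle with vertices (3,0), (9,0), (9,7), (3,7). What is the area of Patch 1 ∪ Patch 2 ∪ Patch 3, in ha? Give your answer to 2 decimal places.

By inclusion–exclusion:
Individual areas: |Patch 1| = 16, |Patch 2| = 12, |Patch 3| = 42.
|Patch 1∩Patch 2| = 0 (no overlap).
|Patch 1∩Patch 3|: x∈[3,4], y∈[2,6] → 1·4 = 4.
|Patch 2∩Patch 3|: x∈[7,9], y∈[2,6] → 2·4 = 8.
|Patch 1∩Patch 2∩Patch 3| = 0.
|Patch 1 ∪ Patch 2 ∪ Patch 3| = 70 − 12 + 0 = 58.00.

58.00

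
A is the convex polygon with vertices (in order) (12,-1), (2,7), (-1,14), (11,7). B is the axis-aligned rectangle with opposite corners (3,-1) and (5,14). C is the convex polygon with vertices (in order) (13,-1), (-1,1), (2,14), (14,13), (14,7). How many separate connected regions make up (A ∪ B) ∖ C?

(A ∪ B) ∖ C splits into 4 disjoint pieces (area 2.5714, area 4.5114, area 0.3333, area 0.0142).

4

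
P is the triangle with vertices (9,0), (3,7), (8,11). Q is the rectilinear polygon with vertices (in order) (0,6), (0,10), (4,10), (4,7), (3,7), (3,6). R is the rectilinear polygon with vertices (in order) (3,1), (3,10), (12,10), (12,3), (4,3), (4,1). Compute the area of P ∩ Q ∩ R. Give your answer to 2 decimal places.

The intersection is the polygon with vertices (4,7), (3,7), (4,7.8).
By the shoelace formula its area is 0.40.

0.40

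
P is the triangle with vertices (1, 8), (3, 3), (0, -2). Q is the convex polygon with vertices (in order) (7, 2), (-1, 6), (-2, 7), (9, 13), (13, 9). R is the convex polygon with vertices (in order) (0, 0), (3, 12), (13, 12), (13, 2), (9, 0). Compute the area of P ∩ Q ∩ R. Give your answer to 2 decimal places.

The intersection is the polygon with vertices (1.222,4.889), (1.615,6.462), (2.5,4.25).
By the shoelace formula its area is 1.13.

1.13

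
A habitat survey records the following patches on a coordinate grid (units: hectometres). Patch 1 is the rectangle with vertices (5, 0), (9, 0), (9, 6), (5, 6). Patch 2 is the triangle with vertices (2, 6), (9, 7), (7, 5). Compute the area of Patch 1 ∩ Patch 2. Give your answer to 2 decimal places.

The intersection is the polygon with vertices (5,6), (8,6), (7,5), (5,5.4).
By the shoelace formula its area is 2.10.

2.10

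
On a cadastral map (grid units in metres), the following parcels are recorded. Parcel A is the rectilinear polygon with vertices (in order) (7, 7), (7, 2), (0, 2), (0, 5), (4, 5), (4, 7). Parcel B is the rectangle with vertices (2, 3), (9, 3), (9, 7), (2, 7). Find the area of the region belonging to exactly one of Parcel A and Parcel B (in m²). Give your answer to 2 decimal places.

23.00

|Parcel A| = 27, |Parcel B| = 28, |Parcel A∩Parcel B| = 16.
|Parcel A △ Parcel B| = |Parcel A| + |Parcel B| − 2·|Parcel A∩Parcel B| = 27 + 28 − 32 = 23.00.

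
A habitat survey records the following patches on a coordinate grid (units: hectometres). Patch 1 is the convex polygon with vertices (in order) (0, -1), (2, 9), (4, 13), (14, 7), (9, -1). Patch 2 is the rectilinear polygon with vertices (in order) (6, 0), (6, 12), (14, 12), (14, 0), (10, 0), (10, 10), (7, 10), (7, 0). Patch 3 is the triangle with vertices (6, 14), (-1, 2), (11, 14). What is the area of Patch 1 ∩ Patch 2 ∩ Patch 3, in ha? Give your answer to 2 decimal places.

The intersection is the polygon with vertices (6,11.8), (7.75,10.75), (7,10), (6,9).
By the shoelace formula its area is 2.45.

2.45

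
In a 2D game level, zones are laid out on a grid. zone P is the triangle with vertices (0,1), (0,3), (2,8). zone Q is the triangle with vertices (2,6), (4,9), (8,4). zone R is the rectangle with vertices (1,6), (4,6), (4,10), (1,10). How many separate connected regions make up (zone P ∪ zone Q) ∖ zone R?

2

(zone P ∪ zone Q) ∖ zone R splits into 2 disjoint pieces (area 1.7714, area 8).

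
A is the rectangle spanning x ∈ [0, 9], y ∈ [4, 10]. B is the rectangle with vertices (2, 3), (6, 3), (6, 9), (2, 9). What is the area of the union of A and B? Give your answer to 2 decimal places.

58.00

By inclusion–exclusion:
Individual areas: |A| = 54, |B| = 24.
|A∩B|: x∈[2,6], y∈[4,9] → 4·5 = 20.
|A ∪ B| = 78 − 20 = 58.00.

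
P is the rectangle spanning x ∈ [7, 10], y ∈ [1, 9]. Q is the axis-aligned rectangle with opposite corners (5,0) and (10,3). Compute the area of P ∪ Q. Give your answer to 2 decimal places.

33.00

By inclusion–exclusion:
Individual areas: |P| = 24, |Q| = 15.
|P∩Q|: x∈[7,10], y∈[1,3] → 3·2 = 6.
|P ∪ Q| = 39 − 6 = 33.00.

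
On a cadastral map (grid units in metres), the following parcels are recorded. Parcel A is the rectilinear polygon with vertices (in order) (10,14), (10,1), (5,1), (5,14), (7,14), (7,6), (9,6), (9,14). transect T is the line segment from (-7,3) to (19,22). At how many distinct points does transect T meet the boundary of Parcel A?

The segment meets the boundary at (7,13.231), (5,11.769).

2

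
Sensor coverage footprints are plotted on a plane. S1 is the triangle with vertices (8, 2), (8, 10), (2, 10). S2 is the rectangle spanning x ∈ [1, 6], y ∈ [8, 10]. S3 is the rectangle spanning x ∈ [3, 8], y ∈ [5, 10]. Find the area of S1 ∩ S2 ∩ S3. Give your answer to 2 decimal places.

5.83

The intersection is the polygon with vertices (6,8), (3.5,8), (3,8.667), (3,10), (6,10).
By the shoelace formula its area is 5.83.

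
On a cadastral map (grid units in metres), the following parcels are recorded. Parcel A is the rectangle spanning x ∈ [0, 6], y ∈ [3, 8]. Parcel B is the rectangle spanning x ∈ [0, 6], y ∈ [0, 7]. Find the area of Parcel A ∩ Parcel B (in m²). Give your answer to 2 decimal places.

|Parcel A∩Parcel B|: x∈[0,6], y∈[3,7] → 6·4 = 24.

24.00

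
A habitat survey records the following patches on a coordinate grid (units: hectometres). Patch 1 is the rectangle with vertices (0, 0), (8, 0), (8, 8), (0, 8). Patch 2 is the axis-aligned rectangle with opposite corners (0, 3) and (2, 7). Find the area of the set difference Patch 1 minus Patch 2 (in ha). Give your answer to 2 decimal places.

56.00

|Patch 1∩Patch 2|: x∈[0,2], y∈[3,7] → 2·4 = 8.
|Patch 1| = 64.
|Patch 1 ∖ Patch 2| = |Patch 1| − |Patch 1∩Patch 2| = 64 − 8 = 56.00.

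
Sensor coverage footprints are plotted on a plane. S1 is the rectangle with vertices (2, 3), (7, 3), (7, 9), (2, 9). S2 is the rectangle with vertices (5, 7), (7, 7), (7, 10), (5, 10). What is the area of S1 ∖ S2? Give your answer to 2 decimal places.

26.00

|S1∩S2|: x∈[5,7], y∈[7,9] → 2·2 = 4.
|S1| = 30.
|S1 ∖ S2| = |S1| − |S1∩S2| = 30 − 4 = 26.00.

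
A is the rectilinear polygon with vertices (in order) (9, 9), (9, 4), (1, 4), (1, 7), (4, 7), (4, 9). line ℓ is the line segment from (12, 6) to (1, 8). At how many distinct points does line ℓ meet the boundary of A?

2

The segment meets the boundary at (4,7.455), (9,6.545).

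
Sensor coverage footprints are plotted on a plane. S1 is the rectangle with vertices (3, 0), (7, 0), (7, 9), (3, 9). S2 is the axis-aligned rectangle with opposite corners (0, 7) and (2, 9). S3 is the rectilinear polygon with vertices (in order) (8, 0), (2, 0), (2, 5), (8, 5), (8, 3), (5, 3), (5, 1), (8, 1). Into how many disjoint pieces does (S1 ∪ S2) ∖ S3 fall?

(S1 ∪ S2) ∖ S3 splits into 3 disjoint pieces (area 4, area 16, area 4).

3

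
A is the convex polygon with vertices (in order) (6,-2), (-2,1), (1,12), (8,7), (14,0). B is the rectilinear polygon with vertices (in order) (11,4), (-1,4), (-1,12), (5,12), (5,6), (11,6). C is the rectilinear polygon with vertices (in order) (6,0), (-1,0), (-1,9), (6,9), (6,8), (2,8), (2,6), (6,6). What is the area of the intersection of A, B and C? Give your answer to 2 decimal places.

23.44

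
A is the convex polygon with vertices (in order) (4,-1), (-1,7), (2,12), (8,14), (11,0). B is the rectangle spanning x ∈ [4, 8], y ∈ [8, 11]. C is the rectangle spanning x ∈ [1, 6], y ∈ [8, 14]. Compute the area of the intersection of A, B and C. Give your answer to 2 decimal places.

The intersection is the polygon with vertices (4,11), (6,11), (6,8), (4,8).
By the shoelace formula its area is 6.00.

6.00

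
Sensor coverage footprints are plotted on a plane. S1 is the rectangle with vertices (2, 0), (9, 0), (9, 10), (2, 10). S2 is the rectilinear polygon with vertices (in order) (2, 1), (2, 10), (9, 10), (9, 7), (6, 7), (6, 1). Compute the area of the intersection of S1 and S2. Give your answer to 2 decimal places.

The intersection is the polygon with vertices (9,7), (6,7), (6,1), (2,1), (2,10), (9,10).
By the shoelace formula its area is 45.00.

45.00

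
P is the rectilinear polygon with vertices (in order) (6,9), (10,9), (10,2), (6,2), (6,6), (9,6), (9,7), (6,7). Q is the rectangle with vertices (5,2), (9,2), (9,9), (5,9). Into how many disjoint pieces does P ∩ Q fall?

P ∩ Q splits into 2 disjoint pieces (area 6, area 12).

2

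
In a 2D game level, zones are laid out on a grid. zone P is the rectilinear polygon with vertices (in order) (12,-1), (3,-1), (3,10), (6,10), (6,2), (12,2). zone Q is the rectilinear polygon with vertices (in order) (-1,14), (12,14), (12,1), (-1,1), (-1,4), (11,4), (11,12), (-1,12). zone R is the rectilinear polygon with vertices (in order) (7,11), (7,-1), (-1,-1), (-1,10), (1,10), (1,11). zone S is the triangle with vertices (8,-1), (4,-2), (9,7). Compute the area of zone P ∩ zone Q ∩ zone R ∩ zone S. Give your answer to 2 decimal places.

1.06

The intersection is the polygon with vertices (7,2), (7,1), (5.667,1), (6.222,2).
By the shoelace formula its area is 1.06.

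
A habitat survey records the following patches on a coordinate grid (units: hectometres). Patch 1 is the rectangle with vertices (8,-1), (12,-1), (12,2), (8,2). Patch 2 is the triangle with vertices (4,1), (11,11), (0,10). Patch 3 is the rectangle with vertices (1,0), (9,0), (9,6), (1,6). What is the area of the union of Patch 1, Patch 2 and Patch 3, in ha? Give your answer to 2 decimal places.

By inclusion–exclusion:
Individual areas: |Patch 1| = 12, |Patch 2| = 51.5, |Patch 3| = 48.
|Patch 1∩Patch 2| = 0.
|Patch 1∩Patch 3|: x∈[8,9], y∈[0,2] → 1·2 = 2.
|Patch 2∩Patch 3| = 14.3056.
|Patch 1∩Patch 2∩Patch 3| = 0.
|Patch 1 ∪ Patch 2 ∪ Patch 3| = 111.5 − 16.3056 + 0 = 95.19.

95.19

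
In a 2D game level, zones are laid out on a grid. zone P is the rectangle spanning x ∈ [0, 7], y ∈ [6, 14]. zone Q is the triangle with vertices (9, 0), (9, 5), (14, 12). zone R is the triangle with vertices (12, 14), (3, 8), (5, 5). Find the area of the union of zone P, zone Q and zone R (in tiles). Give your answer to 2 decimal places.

By inclusion–exclusion:
Individual areas: |zone P| = 56, |zone Q| = 12.5, |zone R| = 19.5.
|zone P∩zone Q| = 0.
|zone P∩zone R| = 11.0397.
|zone Q∩zone R| = 0.
|zone P∩zone Q∩zone R| = 0.
|zone P ∪ zone Q ∪ zone R| = 88 − 11.0397 + 0 = 76.96.

76.96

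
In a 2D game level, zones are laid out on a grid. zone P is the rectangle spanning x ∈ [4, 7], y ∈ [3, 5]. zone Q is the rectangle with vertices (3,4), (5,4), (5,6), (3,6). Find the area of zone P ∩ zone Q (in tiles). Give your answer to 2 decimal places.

|zone P∩zone Q|: x∈[4,5], y∈[4,5] → 1·1 = 1.

1.00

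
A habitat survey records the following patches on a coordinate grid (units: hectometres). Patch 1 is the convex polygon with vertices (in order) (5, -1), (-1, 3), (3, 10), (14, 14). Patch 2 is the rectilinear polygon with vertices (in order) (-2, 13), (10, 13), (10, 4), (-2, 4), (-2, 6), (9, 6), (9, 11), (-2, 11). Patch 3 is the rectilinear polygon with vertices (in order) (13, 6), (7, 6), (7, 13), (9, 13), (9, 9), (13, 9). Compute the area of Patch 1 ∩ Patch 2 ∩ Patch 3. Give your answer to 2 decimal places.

4.10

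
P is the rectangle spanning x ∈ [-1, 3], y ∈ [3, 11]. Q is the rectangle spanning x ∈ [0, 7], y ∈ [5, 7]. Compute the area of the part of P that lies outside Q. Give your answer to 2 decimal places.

|P∩Q|: x∈[0,3], y∈[5,7] → 3·2 = 6.
|P| = 32.
|P ∖ Q| = |P| − |P∩Q| = 32 − 6 = 26.00.

26.00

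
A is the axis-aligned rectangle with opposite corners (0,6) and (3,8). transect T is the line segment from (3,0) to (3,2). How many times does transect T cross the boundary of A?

0

The segment lies entirely outside A and never meets its boundary.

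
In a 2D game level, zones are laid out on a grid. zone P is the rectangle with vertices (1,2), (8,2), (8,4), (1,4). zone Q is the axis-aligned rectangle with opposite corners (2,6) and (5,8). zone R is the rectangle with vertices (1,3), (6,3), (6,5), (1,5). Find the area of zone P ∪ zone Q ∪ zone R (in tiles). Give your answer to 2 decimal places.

25.00

By inclusion–exclusion:
Individual areas: |zone P| = 14, |zone Q| = 6, |zone R| = 10.
|zone P∩zone Q| = 0 (no overlap).
|zone P∩zone R|: x∈[1,6], y∈[3,4] → 5·1 = 5.
|zone Q∩zone R| = 0 (no overlap).
|zone P∩zone Q∩zone R| = 0.
|zone P ∪ zone Q ∪ zone R| = 30 − 5 + 0 = 25.00.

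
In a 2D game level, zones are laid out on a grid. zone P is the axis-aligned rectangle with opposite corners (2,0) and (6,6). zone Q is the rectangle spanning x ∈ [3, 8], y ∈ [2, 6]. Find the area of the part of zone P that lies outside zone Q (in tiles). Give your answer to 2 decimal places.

|zone P∩zone Q|: x∈[3,6], y∈[2,6] → 3·4 = 12.
|zone P| = 24.
|zone P ∖ zone Q| = |zone P| − |zone P∩zone Q| = 24 − 12 = 12.00.

12.00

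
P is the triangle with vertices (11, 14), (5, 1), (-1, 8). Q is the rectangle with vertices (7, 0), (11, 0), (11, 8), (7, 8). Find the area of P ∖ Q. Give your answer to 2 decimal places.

58.36

|P| = 60, |P∩Q| = 1.641.
|P ∖ Q| = |P| − |P∩Q| = 60 − 1.641 = 58.36.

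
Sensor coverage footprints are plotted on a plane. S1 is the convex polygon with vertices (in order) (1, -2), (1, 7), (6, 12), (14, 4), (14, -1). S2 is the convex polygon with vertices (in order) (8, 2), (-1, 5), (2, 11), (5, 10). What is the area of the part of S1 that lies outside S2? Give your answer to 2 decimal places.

|S1| = 131, |S1∩S2| = 31.4583.
|S1 ∖ S2| = |S1| − |S1∩S2| = 131 − 31.4583 = 99.54.

99.54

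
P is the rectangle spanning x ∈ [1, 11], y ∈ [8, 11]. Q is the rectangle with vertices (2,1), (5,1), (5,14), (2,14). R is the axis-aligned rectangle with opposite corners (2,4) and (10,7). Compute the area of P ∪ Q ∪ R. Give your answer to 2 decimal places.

By inclusion–exclusion:
Individual areas: |P| = 30, |Q| = 39, |R| = 24.
|P∩Q|: x∈[2,5], y∈[8,11] → 3·3 = 9.
|P∩R| = 0 (no overlap).
|Q∩R|: x∈[2,5], y∈[4,7] → 3·3 = 9.
|P∩Q∩R| = 0.
|P ∪ Q ∪ R| = 93 − 18 + 0 = 75.00.

75.00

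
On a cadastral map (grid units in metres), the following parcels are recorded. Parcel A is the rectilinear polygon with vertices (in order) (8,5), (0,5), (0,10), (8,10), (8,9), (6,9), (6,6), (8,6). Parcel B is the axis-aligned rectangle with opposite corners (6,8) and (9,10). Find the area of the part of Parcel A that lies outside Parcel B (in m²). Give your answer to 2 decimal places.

|Parcel A| = 34, |Parcel A∩Parcel B| = 2.
|Parcel A ∖ Parcel B| = |Parcel A| − |Parcel A∩Parcel B| = 34 − 2 = 32.00.

32.00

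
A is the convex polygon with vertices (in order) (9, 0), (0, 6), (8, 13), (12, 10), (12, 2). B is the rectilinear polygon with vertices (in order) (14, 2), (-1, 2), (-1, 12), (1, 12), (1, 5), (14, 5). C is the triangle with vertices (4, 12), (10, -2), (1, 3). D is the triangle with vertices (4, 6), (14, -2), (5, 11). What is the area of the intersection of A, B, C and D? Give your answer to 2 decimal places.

1.86

The intersection is the polygon with vertices (7.913,2.87), (5.25,5), (7,5).
By the shoelace formula its area is 1.86.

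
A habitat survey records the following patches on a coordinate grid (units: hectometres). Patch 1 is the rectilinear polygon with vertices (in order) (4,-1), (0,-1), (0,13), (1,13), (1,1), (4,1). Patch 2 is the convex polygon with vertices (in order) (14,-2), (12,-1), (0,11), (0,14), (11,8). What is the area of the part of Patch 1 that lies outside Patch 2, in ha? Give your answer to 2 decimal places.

|Patch 1| = 20, |Patch 1∩Patch 2| = 2.5.
|Patch 1 ∖ Patch 2| = |Patch 1| − |Patch 1∩Patch 2| = 20 − 2.5 = 17.50.

17.50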